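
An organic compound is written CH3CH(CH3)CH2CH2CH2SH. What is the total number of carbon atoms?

Atom tally by fragment:
  CH3 → C:1 H:3
  CH(CH3) → C:2 H:4
  CH2 → C:1 H:2
  CH2 → C:1 H:2
  CH2SH → C:1 H:3 S:1
Element totals:
  C: 6
  H: 14
  S: 1

6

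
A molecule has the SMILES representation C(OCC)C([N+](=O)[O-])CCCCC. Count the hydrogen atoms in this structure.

19

Atom tally by fragment:
  C2H5OCH2 → C:3 H:7 O:1
  CH(NO2) → C:1 H:1 N:1 O:2
  CH2 → C:1 H:2
  CH2 → C:1 H:2
  CH2 → C:1 H:2
  CH2 → C:1 H:2
  CH3 → C:1 H:3
Element totals:
  C: 9
  H: 19
  N: 1
  O: 3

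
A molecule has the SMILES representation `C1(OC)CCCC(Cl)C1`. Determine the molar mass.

Atom tally by fragment:
  cyclohexane ring core → C:6 H:12
  (− 2 ring H displaced by substituents)
  + OCH3 → C:1 H:3 O:1
  + Cl → Cl:1
Element totals:
  C: 7
  H: 13
  Cl: 1
  O: 1
Molecular formula: C7H13ClO.
  M = 7(12.011) + 13(1.008) + 35.45 + 15.999
    = 84.077 + 13.104 + 35.450 + 15.999 = 148.630

148.63 g/mol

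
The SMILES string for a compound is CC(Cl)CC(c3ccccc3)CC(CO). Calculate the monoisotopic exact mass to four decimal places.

Atom tally by fragment:
  CH3 → C:1 H:3
  CH(Cl) → C:1 H:1 Cl:1
  CH2 → C:1 H:2
  CH(C6H5) → C:7 H:6
  CH2 → C:1 H:2
  CH2CH2OH → C:2 H:5 O:1
Element totals:
  C: 13
  H: 19
  Cl: 1
  O: 1
Molecular formula: C13H19ClO.
  M = 13(12.0) + 19(1.007825) + 34.968853 + 15.994915
    = 156.000000 + 19.148675 + 34.968853 + 15.994915 = 226.112443

226.1124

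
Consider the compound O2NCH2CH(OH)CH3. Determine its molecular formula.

Element totals:
  C: 3
  H: 7
  N: 1
  O: 3

C3H7NO3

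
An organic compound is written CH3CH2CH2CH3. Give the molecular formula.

C4H10

Element totals:
  C: 4
  H: 10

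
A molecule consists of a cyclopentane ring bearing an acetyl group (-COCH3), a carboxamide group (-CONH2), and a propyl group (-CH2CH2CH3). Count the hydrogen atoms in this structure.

19

Atom tally by fragment:
  cyclopentane ring core → C:5 H:10
  (− 3 ring H displaced by substituents)
  + COCH3 → C:2 H:3 O:1
  + CONH2 → C:1 H:2 O:1 N:1
  + CH2CH2CH3 → C:3 H:7
Element totals:
  C: 11
  H: 19
  N: 1
  O: 2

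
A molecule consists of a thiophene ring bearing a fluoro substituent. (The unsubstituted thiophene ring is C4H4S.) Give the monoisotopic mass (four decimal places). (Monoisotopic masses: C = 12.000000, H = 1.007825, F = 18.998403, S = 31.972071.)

Atom tally by fragment:
  thiophene ring core → C:4 H:4 S:1
  (− 1 ring H displaced by substituents)
  + F → F:1
Element totals:
  C: 4
  H: 3
  F: 1
  S: 1
Molecular formula: C4H3FS.
  M = 4(12.0) + 3(1.007825) + 18.998403 + 31.972071
    = 48.000000 + 3.023475 + 18.998403 + 31.972071 = 101.993949

101.9939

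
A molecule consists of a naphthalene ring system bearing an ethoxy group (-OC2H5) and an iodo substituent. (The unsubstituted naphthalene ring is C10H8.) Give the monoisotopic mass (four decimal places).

297.9855

Atom tally by fragment:
  naphthalene ring system core → C:10 H:8
  (− 2 ring H displaced by substituents)
  + OC2H5 → C:2 H:5 O:1
  + I → I:1
Element totals:
  C: 12
  H: 11
  I: 1
  O: 1
Molecular formula: C12H11IO.
  M = 12(12.0) + 11(1.007825) + 126.904472 + 15.994915
    = 144.000000 + 11.086075 + 126.904472 + 15.994915 = 297.985462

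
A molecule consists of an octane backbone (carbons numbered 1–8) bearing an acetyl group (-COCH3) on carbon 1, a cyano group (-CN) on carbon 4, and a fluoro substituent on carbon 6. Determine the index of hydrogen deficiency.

3

Atom tally by fragment:
  CH3COCH2 → C:3 H:5 O:1
  CH2 → C:1 H:2
  CH2 → C:1 H:2
  CH(CN) → C:2 H:1 N:1
  CH2 → C:1 H:2
  CH(F) → C:1 H:1 F:1
  CH2 → C:1 H:2
  CH3 → C:1 H:3
Element totals:
  C: 11
  H: 18
  F: 1
  N: 1
  O: 1
Molecular formula: C11H18FNO.
DoU = (2C + 2 + N − H − X) / 2 = (2·11 + 2 + 1 − 18 − 1) / 2 = 3.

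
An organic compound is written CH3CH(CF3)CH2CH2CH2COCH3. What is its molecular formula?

Element totals:
  C: 8
  H: 13
  F: 3
  O: 1

C8H13F3O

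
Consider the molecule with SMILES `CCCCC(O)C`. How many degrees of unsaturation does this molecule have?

Atom tally by fragment:
  CH3 → C:1 H:3
  CH2 → C:1 H:2
  CH2 → C:1 H:2
  CH2 → C:1 H:2
  CH(OH) → C:1 H:2 O:1
  CH3 → C:1 H:3
Element totals:
  C: 6
  H: 14
  O: 1
Molecular formula: C6H14O.
DoU = (2C + 2 + N − H − X) / 2 = (2·6 + 2 + 0 − 14 − 0) / 2 = 0.

0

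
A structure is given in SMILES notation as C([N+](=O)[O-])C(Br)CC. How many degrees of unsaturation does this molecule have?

Atom tally by fragment:
  O2NCH2 → C:1 H:2 N:1 O:2
  CH(Br) → C:1 H:1 Br:1
  CH2 → C:1 H:2
  CH3 → C:1 H:3
Element totals:
  C: 4
  H: 8
  Br: 1
  N: 1
  O: 2
Molecular formula: C4H8BrNO2.
DoU = (2C + 2 + N − H − X) / 2 = (2·4 + 2 + 1 − 8 − 1) / 2 = 1.

1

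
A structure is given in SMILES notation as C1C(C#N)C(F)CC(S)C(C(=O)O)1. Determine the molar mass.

203.23 g/mol

Atom tally by fragment:
  cyclohexane ring core → C:6 H:12
  (− 4 ring H displaced by substituents)
  + CN → C:1 N:1
  + F → F:1
  + SH → S:1 H:1
  + COOH → C:1 H:1 O:2
Element totals:
  C: 8
  H: 10
  F: 1
  N: 1
  O: 2
  S: 1
Molecular formula: C8H10FNO2S.
  M = 8(12.011) + 10(1.008) + 18.998 + 14.007 + 2(15.999) + 32.06
    = 96.088 + 10.080 + 18.998 + 14.007 + 31.998 + 32.060 = 203.231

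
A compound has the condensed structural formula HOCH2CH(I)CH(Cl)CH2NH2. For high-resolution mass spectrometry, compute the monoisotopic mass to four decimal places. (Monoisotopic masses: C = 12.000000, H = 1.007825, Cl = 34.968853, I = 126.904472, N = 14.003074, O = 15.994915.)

Element totals:
  C: 4
  H: 9
  Cl: 1
  I: 1
  N: 1
  O: 1
Molecular formula: C4H9ClINO.
  M = 4(12.0) + 9(1.007825) + 34.968853 + 126.904472 + 14.003074 + 15.994915
    = 48.000000 + 9.070425 + 34.968853 + 126.904472 + 14.003074 + 15.994915 = 248.941739

248.9417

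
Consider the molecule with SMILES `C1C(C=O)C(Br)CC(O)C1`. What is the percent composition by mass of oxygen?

15.45%

Atom tally by fragment:
  cyclohexane ring core → C:6 H:12
  (− 3 ring H displaced by substituents)
  + CHO → C:1 H:1 O:1
  + Br → Br:1
  + OH → O:1 H:1
Element totals:
  C: 7
  H: 11
  Br: 1
  O: 2
Molecular formula: C7H11BrO2.
Molar mass = 207.067 g/mol.
Mass from O: 2 × 15.999 = 31.998 g/mol.
%O = 31.998 / 207.067 × 100 = 15.45%.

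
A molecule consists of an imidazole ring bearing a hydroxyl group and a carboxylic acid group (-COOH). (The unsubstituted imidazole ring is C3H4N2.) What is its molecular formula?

Atom tally by fragment:
  imidazole ring core → C:3 H:4 N:2
  (− 2 ring H displaced by substituents)
  + OH → O:1 H:1
  + COOH → C:1 H:1 O:2
Element totals:
  C: 4
  H: 4
  N: 2
  O: 3

C4H4N2O3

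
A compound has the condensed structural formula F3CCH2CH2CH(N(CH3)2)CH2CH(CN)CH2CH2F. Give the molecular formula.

Atom tally by fragment:
  F3CCH2 → C:2 H:2 F:3
  CH2 → C:1 H:2
  CH(N(CH3)2) → C:3 H:7 N:1
  CH2 → C:1 H:2
  CH(CN) → C:2 H:1 N:1
  CH2 → C:1 H:2
  CH2F → C:1 H:2 F:1
Element totals:
  C: 11
  H: 18
  F: 4
  N: 2

C11H18F4N2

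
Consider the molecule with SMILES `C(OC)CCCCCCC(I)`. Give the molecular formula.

C9H19IO

Atom tally by fragment:
  CH3OCH2 → C:2 H:5 O:1
  CH2 → C:1 H:2
  CH2 → C:1 H:2
  CH2 → C:1 H:2
  CH2 → C:1 H:2
  CH2 → C:1 H:2
  CH2 → C:1 H:2
  CH2I → C:1 H:2 I:1
Element totals:
  C: 9
  H: 19
  I: 1
  O: 1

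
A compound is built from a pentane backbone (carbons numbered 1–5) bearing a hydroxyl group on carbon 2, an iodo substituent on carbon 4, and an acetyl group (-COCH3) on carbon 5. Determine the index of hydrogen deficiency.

Atom tally by fragment:
  CH3 → C:1 H:3
  CH(OH) → C:1 H:2 O:1
  CH2 → C:1 H:2
  CH(I) → C:1 H:1 I:1
  CH2COCH3 → C:3 H:5 O:1
Element totals:
  C: 7
  H: 13
  I: 1
  O: 2
Molecular formula: C7H13IO2.
DoU = (2C + 2 + N − H − X) / 2 = (2·7 + 2 + 0 − 13 − 1) / 2 = 1.

1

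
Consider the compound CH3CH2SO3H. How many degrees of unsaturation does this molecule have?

0

Atom tally by fragment:
  CH3 → C:1 H:3
  CH2SO3H → C:1 H:3 S:1 O:3
Element totals:
  C: 2
  H: 6
  O: 3
  S: 1
Molecular formula: C2H6O3S.
DoU = (2C + 2 + N − H − X) / 2 = (2·2 + 2 + 0 − 6 − 0) / 2 = 0.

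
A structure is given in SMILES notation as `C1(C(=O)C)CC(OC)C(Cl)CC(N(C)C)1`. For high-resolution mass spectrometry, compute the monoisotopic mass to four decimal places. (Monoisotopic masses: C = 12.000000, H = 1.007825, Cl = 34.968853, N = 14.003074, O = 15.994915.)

Atom tally by fragment:
  cyclohexane ring core → C:6 H:12
  (− 4 ring H displaced by substituents)
  + COCH3 → C:2 H:3 O:1
  + OCH3 → C:1 H:3 O:1
  + Cl → Cl:1
  + N(CH3)2 → N:1 C:2 H:6
Element totals:
  C: 11
  H: 20
  Cl: 1
  N: 1
  O: 2
Molecular formula: C11H20ClNO2.
  M = 11(12.0) + 20(1.007825) + 34.968853 + 14.003074 + 2(15.994915)
    = 132.000000 + 20.156500 + 34.968853 + 14.003074 + 31.989830 = 233.118257

233.1183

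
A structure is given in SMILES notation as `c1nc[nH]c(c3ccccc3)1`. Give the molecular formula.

Atom tally by fragment:
  imidazole ring core → C:3 H:4 N:2
  (− 1 ring H displaced by substituents)
  + C6H5 → C:6 H:5
Element totals:
  C: 9
  H: 8
  N: 2

C9H8N2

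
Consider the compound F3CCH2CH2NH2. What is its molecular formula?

C3H6F3N

Atom tally by fragment:
  F3CCH2 → C:2 H:2 F:3
  CH2NH2 → C:1 H:4 N:1
Element totals:
  C: 3
  H: 6
  F: 3
  N: 1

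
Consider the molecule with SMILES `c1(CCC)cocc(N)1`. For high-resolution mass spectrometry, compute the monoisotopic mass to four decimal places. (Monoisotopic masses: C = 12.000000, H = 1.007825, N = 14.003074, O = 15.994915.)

Atom tally by fragment:
  furan ring core → C:4 H:4 O:1
  (− 2 ring H displaced by substituents)
  + CH2CH2CH3 → C:3 H:7
  + NH2 → N:1 H:2
Element totals:
  C: 7
  H: 11
  N: 1
  O: 1
Molecular formula: C7H11NO.
  M = 7(12.0) + 11(1.007825) + 14.003074 + 15.994915
    = 84.000000 + 11.086075 + 14.003074 + 15.994915 = 125.084064

125.0841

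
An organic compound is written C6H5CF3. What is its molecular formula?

Element totals:
  C: 7
  H: 5
  F: 3

C7H5F3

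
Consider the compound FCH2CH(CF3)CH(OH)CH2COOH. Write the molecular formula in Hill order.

Atom tally by fragment:
  FCH2 → C:1 H:2 F:1
  CH(CF3) → C:2 H:1 F:3
  CH(OH) → C:1 H:2 O:1
  CH2COOH → C:2 H:3 O:2
Element totals:
  C: 6
  H: 8
  F: 4
  O: 3

C6H8F4O3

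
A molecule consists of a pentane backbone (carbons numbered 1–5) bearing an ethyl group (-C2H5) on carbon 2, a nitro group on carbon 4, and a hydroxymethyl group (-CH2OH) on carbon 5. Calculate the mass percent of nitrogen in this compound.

Atom tally by fragment:
  CH3 → C:1 H:3
  CH(C2H5) → C:3 H:6
  CH2 → C:1 H:2
  CH(NO2) → C:1 H:1 N:1 O:2
  CH2CH2OH → C:2 H:5 O:1
Element totals:
  C: 8
  H: 17
  N: 1
  O: 3
Molecular formula: C8H17NO3.
Molar mass = 175.228 g/mol.
Mass from N: 1 × 14.007 = 14.007 g/mol.
%N = 14.007 / 175.228 × 100 = 7.99%.

7.99%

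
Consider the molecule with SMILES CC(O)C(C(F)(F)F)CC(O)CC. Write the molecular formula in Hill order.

Atom tally by fragment:
  CH3 → C:1 H:3
  CH(OH) → C:1 H:2 O:1
  CH(CF3) → C:2 H:1 F:3
  CH2 → C:1 H:2
  CH(OH) → C:1 H:2 O:1
  CH2 → C:1 H:2
  CH3 → C:1 H:3
Element totals:
  C: 8
  H: 15
  F: 3
  O: 2

C8H15F3O2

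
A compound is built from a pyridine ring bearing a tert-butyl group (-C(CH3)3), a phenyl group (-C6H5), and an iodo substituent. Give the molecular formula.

C15H16IN

Atom tally by fragment:
  pyridine ring core → C:5 H:5 N:1
  (− 3 ring H displaced by substituents)
  + C(CH3)3 → C:4 H:9
  + C6H5 → C:6 H:5
  + I → I:1
Element totals:
  C: 15
  H: 16
  I: 1
  N: 1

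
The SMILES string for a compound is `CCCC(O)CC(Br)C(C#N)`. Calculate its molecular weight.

220.11 g/mol

Atom tally by fragment:
  CH3 → C:1 H:3
  CH2 → C:1 H:2
  CH2 → C:1 H:2
  CH(OH) → C:1 H:2 O:1
  CH2 → C:1 H:2
  CH(Br) → C:1 H:1 Br:1
  CH2CN → C:2 H:2 N:1
Element totals:
  C: 8
  H: 14
  Br: 1
  N: 1
  O: 1
Molecular formula: C8H14BrNO.
  M = 8(12.011) + 14(1.008) + 79.904 + 14.007 + 15.999
    = 96.088 + 14.112 + 79.904 + 14.007 + 15.999 = 220.110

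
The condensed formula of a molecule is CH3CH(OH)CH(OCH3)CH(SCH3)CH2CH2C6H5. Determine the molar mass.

254.39 g/mol

Atom tally by fragment:
  CH3 → C:1 H:3
  CH(OH) → C:1 H:2 O:1
  CH(OCH3) → C:2 H:4 O:1
  CH(SCH3) → C:2 H:4 S:1
  CH2 → C:1 H:2
  CH2C6H5 → C:7 H:7
Element totals:
  C: 14
  H: 22
  O: 2
  S: 1
Molecular formula: C14H22O2S.
  M = 14(12.011) + 22(1.008) + 2(15.999) + 32.06
    = 168.154 + 22.176 + 31.998 + 32.060 = 254.388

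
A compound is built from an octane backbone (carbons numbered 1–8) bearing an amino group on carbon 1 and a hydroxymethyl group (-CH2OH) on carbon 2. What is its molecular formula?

C9H21NO

Atom tally by fragment:
  H2NCH2 → C:1 H:4 N:1
  CH(CH2OH) → C:2 H:4 O:1
  CH2 → C:1 H:2
  CH2 → C:1 H:2
  CH2 → C:1 H:2
  CH2 → C:1 H:2
  CH2 → C:1 H:2
  CH3 → C:1 H:3
Element totals:
  C: 9
  H: 21
  N: 1
  O: 1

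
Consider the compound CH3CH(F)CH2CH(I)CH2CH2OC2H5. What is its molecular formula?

Atom tally by fragment:
  CH3 → C:1 H:3
  CH(F) → C:1 H:1 F:1
  CH2 → C:1 H:2
  CH(I) → C:1 H:1 I:1
  CH2 → C:1 H:2
  CH2OC2H5 → C:3 H:7 O:1
Element totals:
  C: 8
  H: 16
  F: 1
  I: 1
  O: 1

C8H16FIO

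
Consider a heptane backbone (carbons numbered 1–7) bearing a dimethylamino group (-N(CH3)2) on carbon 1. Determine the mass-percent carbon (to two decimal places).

Atom tally by fragment:
  (CH3)2NCH2 → C:3 H:8 N:1
  CH2 → C:1 H:2
  CH2 → C:1 H:2
  CH2 → C:1 H:2
  CH2 → C:1 H:2
  CH2 → C:1 H:2
  CH3 → C:1 H:3
Element totals:
  C: 9
  H: 21
  N: 1
Molecular formula: C9H21N.
Molar mass = 143.274 g/mol.
Mass from C: 9 × 12.011 = 108.099 g/mol.
%C = 108.099 / 143.274 × 100 = 75.45%.

75.45%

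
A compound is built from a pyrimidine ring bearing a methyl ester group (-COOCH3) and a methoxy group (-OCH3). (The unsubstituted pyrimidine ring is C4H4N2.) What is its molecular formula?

C7H8N2O3

Atom tally by fragment:
  pyrimidine ring core → C:4 H:4 N:2
  (− 2 ring H displaced by substituents)
  + COOCH3 → C:2 H:3 O:2
  + OCH3 → C:1 H:3 O:1
Element totals:
  C: 7
  H: 8
  N: 2
  O: 3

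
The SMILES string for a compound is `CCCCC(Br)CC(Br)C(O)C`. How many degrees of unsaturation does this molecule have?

Atom tally by fragment:
  CH3 → C:1 H:3
  CH2 → C:1 H:2
  CH2 → C:1 H:2
  CH2 → C:1 H:2
  CH(Br) → C:1 H:1 Br:1
  CH2 → C:1 H:2
  CH(Br) → C:1 H:1 Br:1
  CH(OH) → C:1 H:2 O:1
  CH3 → C:1 H:3
Element totals:
  C: 9
  H: 18
  Br: 2
  O: 1
Molecular formula: C9H18Br2O.
DoU = (2C + 2 + N − H − X) / 2 = (2·9 + 2 + 0 − 18 − 2) / 2 = 0.

0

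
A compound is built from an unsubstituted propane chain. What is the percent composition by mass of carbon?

81.71%

Atom tally by fragment:
  CH3 → C:1 H:3
  CH2 → C:1 H:2
  CH3 → C:1 H:3
Element totals:
  C: 3
  H: 8
Molecular formula: C3H8.
Molar mass = 44.097 g/mol.
Mass from C: 3 × 12.011 = 36.033 g/mol.
%C = 36.033 / 44.097 × 100 = 81.71%.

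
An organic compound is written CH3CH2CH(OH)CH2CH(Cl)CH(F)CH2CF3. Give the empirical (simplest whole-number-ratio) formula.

C8H13ClF4O

Atom tally by fragment:
  CH3 → C:1 H:3
  CH2 → C:1 H:2
  CH(OH) → C:1 H:2 O:1
  CH2 → C:1 H:2
  CH(Cl) → C:1 H:1 Cl:1
  CH(F) → C:1 H:1 F:1
  CH2CF3 → C:2 H:2 F:3
Element totals:
  C: 8
  H: 13
  Cl: 1
  F: 4
  O: 1
Molecular formula: C8H13ClF4O.
gcd of subscripts (8, 1, 4, 13, 1) = 1, so the empirical formula equals the molecular formula.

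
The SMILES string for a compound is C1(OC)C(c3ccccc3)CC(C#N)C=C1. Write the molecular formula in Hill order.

C14H15NO

Atom tally by fragment:
  cyclohexene ring core → C:6 H:10
  (− 3 ring H displaced by substituents)
  + OCH3 → C:1 H:3 O:1
  + C6H5 → C:6 H:5
  + CN → C:1 N:1
Element totals:
  C: 14
  H: 15
  N: 1
  O: 1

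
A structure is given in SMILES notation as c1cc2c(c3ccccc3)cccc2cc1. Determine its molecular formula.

C16H12

Atom tally by fragment:
  naphthalene ring system core → C:10 H:8
  (− 1 ring H displaced by substituents)
  + C6H5 → C:6 H:5
Element totals:
  C: 16
  H: 12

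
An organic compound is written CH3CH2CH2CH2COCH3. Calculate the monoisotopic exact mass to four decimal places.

Atom tally by fragment:
  CH3 → C:1 H:3
  CH2 → C:1 H:2
  CH2 → C:1 H:2
  CH2COCH3 → C:3 H:5 O:1
Element totals:
  C: 6
  H: 12
  O: 1
Molecular formula: C6H12O.
  M = 6(12.0) + 12(1.007825) + 15.994915
    = 72.000000 + 12.093900 + 15.994915 = 100.088815

100.0888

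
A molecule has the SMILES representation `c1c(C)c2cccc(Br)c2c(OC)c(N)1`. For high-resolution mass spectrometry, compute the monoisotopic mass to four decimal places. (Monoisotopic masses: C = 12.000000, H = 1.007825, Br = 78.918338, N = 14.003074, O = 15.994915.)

265.0102

Atom tally by fragment:
  naphthalene ring system core → C:10 H:8
  (− 4 ring H displaced by substituents)
  + CH3 → C:1 H:3
  + Br → Br:1
  + OCH3 → C:1 H:3 O:1
  + NH2 → N:1 H:2
Element totals:
  C: 12
  H: 12
  Br: 1
  N: 1
  O: 1
Molecular formula: C12H12BrNO.
  M = 12(12.0) + 12(1.007825) + 78.918338 + 14.003074 + 15.994915
    = 144.000000 + 12.093900 + 78.918338 + 14.003074 + 15.994915 = 265.010227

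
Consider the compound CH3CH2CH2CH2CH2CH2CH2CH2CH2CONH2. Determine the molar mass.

Element totals:
  C: 10
  H: 21
  N: 1
  O: 1
Molecular formula: C10H21NO.
  M = 10(12.011) + 21(1.008) + 14.007 + 15.999
    = 120.110 + 21.168 + 14.007 + 15.999 = 171.284

171.28 g/mol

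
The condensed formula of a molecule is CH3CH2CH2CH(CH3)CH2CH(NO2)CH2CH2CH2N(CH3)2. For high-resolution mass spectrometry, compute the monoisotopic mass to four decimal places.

Atom tally by fragment:
  CH3 → C:1 H:3
  CH2 → C:1 H:2
  CH2 → C:1 H:2
  CH(CH3) → C:2 H:4
  CH2 → C:1 H:2
  CH(NO2) → C:1 H:1 N:1 O:2
  CH2 → C:1 H:2
  CH2 → C:1 H:2
  CH2N(CH3)2 → C:3 H:8 N:1
Element totals:
  C: 12
  H: 26
  N: 2
  O: 2
Molecular formula: C12H26N2O2.
  M = 12(12.0) + 26(1.007825) + 2(14.003074) + 2(15.994915)
    = 144.000000 + 26.203450 + 28.006148 + 31.989830 = 230.199428

230.1994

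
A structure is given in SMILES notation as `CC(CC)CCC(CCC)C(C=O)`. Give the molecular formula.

Atom tally by fragment:
  CH3 → C:1 H:3
  CH(C2H5) → C:3 H:6
  CH2 → C:1 H:2
  CH2 → C:1 H:2
  CH(CH2CH2CH3) → C:4 H:8
  CH2CHO → C:2 H:3 O:1
Element totals:
  C: 12
  H: 24
  O: 1

C12H24O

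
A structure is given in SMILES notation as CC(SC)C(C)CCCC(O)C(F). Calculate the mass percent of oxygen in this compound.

Atom tally by fragment:
  CH3 → C:1 H:3
  CH(SCH3) → C:2 H:4 S:1
  CH(CH3) → C:2 H:4
  CH2 → C:1 H:2
  CH2 → C:1 H:2
  CH2 → C:1 H:2
  CH(OH) → C:1 H:2 O:1
  CH2F → C:1 H:2 F:1
Element totals:
  C: 10
  H: 21
  F: 1
  O: 1
  S: 1
Molecular formula: C10H21FOS.
Molar mass = 208.335 g/mol.
Mass from O: 1 × 15.999 = 15.999 g/mol.
%O = 15.999 / 208.335 × 100 = 7.68%.

7.68%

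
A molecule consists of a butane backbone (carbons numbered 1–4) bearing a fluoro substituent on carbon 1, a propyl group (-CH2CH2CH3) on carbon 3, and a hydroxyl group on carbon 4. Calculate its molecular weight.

Atom tally by fragment:
  FCH2 → C:1 H:2 F:1
  CH2 → C:1 H:2
  CH(CH2CH2CH3) → C:4 H:8
  CH2OH → C:1 H:3 O:1
Element totals:
  C: 7
  H: 15
  F: 1
  O: 1
Molecular formula: C7H15FO.
  M = 7(12.011) + 15(1.008) + 18.998 + 15.999
    = 84.077 + 15.120 + 18.998 + 15.999 = 134.194

134.19 g/mol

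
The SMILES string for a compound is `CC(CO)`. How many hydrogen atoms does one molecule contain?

8

Atom tally by fragment:
  CH3 → C:1 H:3
  CH2CH2OH → C:2 H:5 O:1
Element totals:
  C: 3
  H: 8
  O: 1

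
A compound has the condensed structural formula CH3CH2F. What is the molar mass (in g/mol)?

Atom tally by fragment:
  CH3 → C:1 H:3
  CH2F → C:1 H:2 F:1
Element totals:
  C: 2
  H: 5
  F: 1
Molecular formula: C2H5F.
  M = 2(12.011) + 5(1.008) + 18.998
    = 24.022 + 5.040 + 18.998 = 48.060

48.06 g/mol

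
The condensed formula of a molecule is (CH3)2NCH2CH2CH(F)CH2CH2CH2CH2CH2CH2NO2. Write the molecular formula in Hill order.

Atom tally by fragment:
  (CH3)2NCH2 → C:3 H:8 N:1
  CH2 → C:1 H:2
  CH(F) → C:1 H:1 F:1
  CH2 → C:1 H:2
  CH2 → C:1 H:2
  CH2 → C:1 H:2
  CH2 → C:1 H:2
  CH2 → C:1 H:2
  CH2NO2 → C:1 H:2 N:1 O:2
Element totals:
  C: 11
  H: 23
  F: 1
  N: 2
  O: 2

C11H23FN2O2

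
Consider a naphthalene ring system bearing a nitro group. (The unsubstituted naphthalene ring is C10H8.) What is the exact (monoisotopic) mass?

Atom tally by fragment:
  naphthalene ring system core → C:10 H:8
  (− 1 ring H displaced by substituents)
  + NO2 → N:1 O:2
Element totals:
  C: 10
  H: 7
  N: 1
  O: 2
Molecular formula: C10H7NO2.
  M = 10(12.0) + 7(1.007825) + 14.003074 + 2(15.994915)
    = 120.000000 + 7.054775 + 14.003074 + 31.989830 = 173.047679

173.0477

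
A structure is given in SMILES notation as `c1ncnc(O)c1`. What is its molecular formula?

C4H4N2O

Atom tally by fragment:
  pyrimidine ring core → C:4 H:4 N:2
  (− 1 ring H displaced by substituents)
  + OH → O:1 H:1
Element totals:
  C: 4
  H: 4
  N: 2
  O: 1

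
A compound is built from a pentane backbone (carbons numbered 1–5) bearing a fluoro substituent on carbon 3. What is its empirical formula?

C5H11F

Atom tally by fragment:
  CH3 → C:1 H:3
  CH2 → C:1 H:2
  CH(F) → C:1 H:1 F:1
  CH2 → C:1 H:2
  CH3 → C:1 H:3
Element totals:
  C: 5
  H: 11
  F: 1
Molecular formula: C5H11F.
gcd of subscripts (5, 1, 11) = 1, so the empirical formula equals the molecular formula.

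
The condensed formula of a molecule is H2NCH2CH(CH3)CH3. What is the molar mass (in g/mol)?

Atom tally by fragment:
  H2NCH2 → C:1 H:4 N:1
  CH(CH3) → C:2 H:4
  CH3 → C:1 H:3
Element totals:
  C: 4
  H: 11
  N: 1
Molecular formula: C4H11N.
  M = 4(12.011) + 11(1.008) + 14.007
    = 48.044 + 11.088 + 14.007 = 73.139

73.14 g/mol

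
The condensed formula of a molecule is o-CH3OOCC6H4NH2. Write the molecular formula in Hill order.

C8H9NO2

Atom tally by fragment:
  benzene ring core → C:6 H:6
  (− 2 ring H displaced by substituents)
  + COOCH3 → C:2 H:3 O:2
  + NH2 → N:1 H:2
Element totals:
  C: 8
  H: 9
  N: 1
  O: 2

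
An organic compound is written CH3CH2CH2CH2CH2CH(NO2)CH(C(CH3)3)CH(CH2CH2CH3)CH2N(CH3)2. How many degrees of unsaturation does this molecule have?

Atom tally by fragment:
  CH3 → C:1 H:3
  CH2 → C:1 H:2
  CH2 → C:1 H:2
  CH2 → C:1 H:2
  CH2 → C:1 H:2
  CH(NO2) → C:1 H:1 N:1 O:2
  CH(C(CH3)3) → C:5 H:10
  CH(CH2CH2CH3) → C:4 H:8
  CH2N(CH3)2 → C:3 H:8 N:1
Element totals:
  C: 18
  H: 38
  N: 2
  O: 2
Molecular formula: C18H38N2O2.
DoU = (2C + 2 + N − H − X) / 2 = (2·18 + 2 + 2 − 38 − 0) / 2 = 1.

1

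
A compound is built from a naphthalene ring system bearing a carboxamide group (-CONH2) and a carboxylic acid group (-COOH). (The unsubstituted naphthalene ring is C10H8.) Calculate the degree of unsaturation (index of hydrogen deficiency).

Atom tally by fragment:
  naphthalene ring system core → C:10 H:8
  (− 2 ring H displaced by substituents)
  + CONH2 → C:1 H:2 O:1 N:1
  + COOH → C:1 H:1 O:2
Element totals:
  C: 12
  H: 9
  N: 1
  O: 3
Molecular formula: C12H9NO3.
DoU = (2C + 2 + N − H − X) / 2 = (2·12 + 2 + 1 − 9 − 0) / 2 = 9.

9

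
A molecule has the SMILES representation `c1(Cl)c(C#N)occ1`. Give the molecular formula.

Atom tally by fragment:
  furan ring core → C:4 H:4 O:1
  (− 2 ring H displaced by substituents)
  + Cl → Cl:1
  + CN → C:1 N:1
Element totals:
  C: 5
  H: 2
  Cl: 1
  N: 1
  O: 1

C5H2ClNO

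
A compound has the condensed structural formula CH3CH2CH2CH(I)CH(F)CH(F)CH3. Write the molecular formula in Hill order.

C7H13F2I

Element totals:
  C: 7
  H: 13
  F: 2
  I: 1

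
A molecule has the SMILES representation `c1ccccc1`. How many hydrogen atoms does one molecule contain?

Atom tally by fragment:
  benzene ring core → C:6 H:6
Element totals:
  C: 6
  H: 6

6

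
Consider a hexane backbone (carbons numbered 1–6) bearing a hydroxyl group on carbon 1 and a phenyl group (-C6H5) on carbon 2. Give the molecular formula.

Atom tally by fragment:
  HOCH2 → C:1 H:3 O:1
  CH(C6H5) → C:7 H:6
  CH2 → C:1 H:2
  CH2 → C:1 H:2
  CH2 → C:1 H:2
  CH3 → C:1 H:3
Element totals:
  C: 12
  H: 18
  O: 1

C12H18O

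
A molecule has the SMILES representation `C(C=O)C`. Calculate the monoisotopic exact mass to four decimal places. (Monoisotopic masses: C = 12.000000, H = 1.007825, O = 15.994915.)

58.0419

Atom tally by fragment:
  OHCCH2 → C:2 H:3 O:1
  CH3 → C:1 H:3
Element totals:
  C: 3
  H: 6
  O: 1
Molecular formula: C3H6O.
  M = 3(12.0) + 6(1.007825) + 15.994915
    = 36.000000 + 6.046950 + 15.994915 = 58.041865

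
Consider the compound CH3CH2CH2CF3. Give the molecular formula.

C4H7F3

Atom tally by fragment:
  CH3 → C:1 H:3
  CH2 → C:1 H:2
  CH2CF3 → C:2 H:2 F:3
Element totals:
  C: 4
  H: 7
  F: 3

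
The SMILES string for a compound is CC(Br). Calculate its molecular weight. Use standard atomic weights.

Atom tally by fragment:
  CH3 → C:1 H:3
  CH2Br → C:1 H:2 Br:1
Element totals:
  C: 2
  H: 5
  Br: 1
Molecular formula: C2H5Br.
  M = 2(12.011) + 5(1.008) + 79.904
    = 24.022 + 5.040 + 79.904 = 108.966

108.97 g/mol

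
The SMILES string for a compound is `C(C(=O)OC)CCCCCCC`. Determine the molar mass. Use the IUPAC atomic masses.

172.27 g/mol

Atom tally by fragment:
  CH3OOCCH2 → C:3 H:5 O:2
  CH2 → C:1 H:2
  CH2 → C:1 H:2
  CH2 → C:1 H:2
  CH2 → C:1 H:2
  CH2 → C:1 H:2
  CH2 → C:1 H:2
  CH3 → C:1 H:3
Element totals:
  C: 10
  H: 20
  O: 2
Molecular formula: C10H20O2.
  M = 10(12.011) + 20(1.008) + 2(15.999)
    = 120.110 + 20.160 + 31.998 = 172.268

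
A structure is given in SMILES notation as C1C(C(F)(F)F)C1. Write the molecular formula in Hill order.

Atom tally by fragment:
  cyclopropane ring core → C:3 H:6
  (− 1 ring H displaced by substituents)
  + CF3 → C:1 F:3
Element totals:
  C: 4
  H: 5
  F: 3

C4H5F3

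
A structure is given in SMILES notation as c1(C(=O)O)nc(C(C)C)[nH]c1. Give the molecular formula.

C7H10N2O2

Atom tally by fragment:
  imidazole ring core → C:3 H:4 N:2
  (− 2 ring H displaced by substituents)
  + COOH → C:1 H:1 O:2
  + CH(CH3)2 → C:3 H:7
Element totals:
  C: 7
  H: 10
  N: 2
  O: 2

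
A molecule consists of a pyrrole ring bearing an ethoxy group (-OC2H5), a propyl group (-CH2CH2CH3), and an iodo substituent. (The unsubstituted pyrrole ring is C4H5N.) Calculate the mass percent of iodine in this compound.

Atom tally by fragment:
  pyrrole ring core → C:4 H:5 N:1
  (− 3 ring H displaced by substituents)
  + OC2H5 → C:2 H:5 O:1
  + CH2CH2CH3 → C:3 H:7
  + I → I:1
Element totals:
  C: 9
  H: 14
  I: 1
  N: 1
  O: 1
Molecular formula: C9H14INO.
Molar mass = 279.121 g/mol.
Mass from I: 1 × 126.904 = 126.904 g/mol.
%I = 126.904 / 279.121 × 100 = 45.47%.

45.47%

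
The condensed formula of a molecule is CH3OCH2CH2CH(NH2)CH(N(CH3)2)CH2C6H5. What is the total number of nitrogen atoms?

2

Element totals:
  C: 14
  H: 24
  N: 2
  O: 1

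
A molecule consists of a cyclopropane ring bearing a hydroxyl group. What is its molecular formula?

Atom tally by fragment:
  cyclopropane ring core → C:3 H:6
  (− 1 ring H displaced by substituents)
  + OH → O:1 H:1
Element totals:
  C: 3
  H: 6
  O: 1

C3H6O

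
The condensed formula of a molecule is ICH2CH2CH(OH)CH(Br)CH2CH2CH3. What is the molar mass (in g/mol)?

Element totals:
  C: 7
  H: 14
  Br: 1
  I: 1
  O: 1
Molecular formula: C7H14BrIO.
  M = 7(12.011) + 14(1.008) + 79.904 + 126.904 + 15.999
    = 84.077 + 14.112 + 79.904 + 126.904 + 15.999 = 320.996

321.00 g/mol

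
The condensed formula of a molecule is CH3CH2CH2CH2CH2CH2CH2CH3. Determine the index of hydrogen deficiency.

Element totals:
  C: 8
  H: 18
Molecular formula: C8H18.
DoU = (2C + 2 + N − H − X) / 2 = (2·8 + 2 + 0 − 18 − 0) / 2 = 0.

0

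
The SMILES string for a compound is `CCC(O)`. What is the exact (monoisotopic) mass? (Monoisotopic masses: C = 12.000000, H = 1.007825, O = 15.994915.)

60.0575

Atom tally by fragment:
  CH3 → C:1 H:3
  CH2 → C:1 H:2
  CH2OH → C:1 H:3 O:1
Element totals:
  C: 3
  H: 8
  O: 1
Molecular formula: C3H8O.
  M = 3(12.0) + 8(1.007825) + 15.994915
    = 36.000000 + 8.062600 + 15.994915 = 60.057515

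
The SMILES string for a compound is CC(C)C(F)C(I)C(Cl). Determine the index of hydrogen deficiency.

Atom tally by fragment:
  CH3 → C:1 H:3
  CH(CH3) → C:2 H:4
  CH(F) → C:1 H:1 F:1
  CH(I) → C:1 H:1 I:1
  CH2Cl → C:1 H:2 Cl:1
Element totals:
  C: 6
  H: 11
  Cl: 1
  F: 1
  I: 1
Molecular formula: C6H11ClFI.
DoU = (2C + 2 + N − H − X) / 2 = (2·6 + 2 + 0 − 11 − 3) / 2 = 0.

0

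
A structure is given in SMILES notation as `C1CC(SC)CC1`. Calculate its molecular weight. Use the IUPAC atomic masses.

116.22 g/mol

Atom tally by fragment:
  cyclopentane ring core → C:5 H:10
  (− 1 ring H displaced by substituents)
  + SCH3 → C:1 H:3 S:1
Element totals:
  C: 6
  H: 12
  S: 1
Molecular formula: C6H12S.
  M = 6(12.011) + 12(1.008) + 32.06
    = 72.066 + 12.096 + 32.060 = 116.222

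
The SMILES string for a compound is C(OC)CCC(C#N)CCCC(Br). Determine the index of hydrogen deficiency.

Atom tally by fragment:
  CH3OCH2 → C:2 H:5 O:1
  CH2 → C:1 H:2
  CH2 → C:1 H:2
  CH(CN) → C:2 H:1 N:1
  CH2 → C:1 H:2
  CH2 → C:1 H:2
  CH2 → C:1 H:2
  CH2Br → C:1 H:2 Br:1
Element totals:
  C: 10
  H: 18
  Br: 1
  N: 1
  O: 1
Molecular formula: C10H18BrNO.
DoU = (2C + 2 + N − H − X) / 2 = (2·10 + 2 + 1 − 18 − 1) / 2 = 2.

2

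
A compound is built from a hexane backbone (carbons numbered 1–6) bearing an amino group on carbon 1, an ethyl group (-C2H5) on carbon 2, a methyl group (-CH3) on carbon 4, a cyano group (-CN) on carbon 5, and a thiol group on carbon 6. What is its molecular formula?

Atom tally by fragment:
  H2NCH2 → C:1 H:4 N:1
  CH(C2H5) → C:3 H:6
  CH2 → C:1 H:2
  CH(CH3) → C:2 H:4
  CH(CN) → C:2 H:1 N:1
  CH2SH → C:1 H:3 S:1
Element totals:
  C: 10
  H: 20
  N: 2
  S: 1

C10H20N2S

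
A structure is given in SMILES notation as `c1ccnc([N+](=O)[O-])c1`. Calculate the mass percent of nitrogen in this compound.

Atom tally by fragment:
  pyridine ring core → C:5 H:5 N:1
  (− 1 ring H displaced by substituents)
  + NO2 → N:1 O:2
Element totals:
  C: 5
  H: 4
  N: 2
  O: 2
Molecular formula: C5H4N2O2.
Molar mass = 124.099 g/mol.
Mass from N: 2 × 14.007 = 28.014 g/mol.
%N = 28.014 / 124.099 × 100 = 22.57%.

22.57%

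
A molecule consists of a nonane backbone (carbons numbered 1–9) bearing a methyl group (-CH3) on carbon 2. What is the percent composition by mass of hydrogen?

15.59%

Atom tally by fragment:
  CH3 → C:1 H:3
  CH(CH3) → C:2 H:4
  CH2 → C:1 H:2
  CH2 → C:1 H:2
  CH2 → C:1 H:2
  CH2 → C:1 H:2
  CH2 → C:1 H:2
  CH2 → C:1 H:2
  CH3 → C:1 H:3
Element totals:
  C: 10
  H: 22
Molecular formula: C10H22.
Molar mass = 142.286 g/mol.
Mass from H: 22 × 1.008 = 22.176 g/mol.
%H = 22.176 / 142.286 × 100 = 15.59%.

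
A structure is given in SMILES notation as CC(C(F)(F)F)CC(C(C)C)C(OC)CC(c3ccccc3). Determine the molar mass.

Atom tally by fragment:
  CH3 → C:1 H:3
  CH(CF3) → C:2 H:1 F:3
  CH2 → C:1 H:2
  CH(CH(CH3)2) → C:4 H:8
  CH(OCH3) → C:2 H:4 O:1
  CH2 → C:1 H:2
  CH2C6H5 → C:7 H:7
Element totals:
  C: 18
  H: 27
  F: 3
  O: 1
Molecular formula: C18H27F3O.
  M = 18(12.011) + 27(1.008) + 3(18.998) + 15.999
    = 216.198 + 27.216 + 56.994 + 15.999 = 316.407

316.41 g/mol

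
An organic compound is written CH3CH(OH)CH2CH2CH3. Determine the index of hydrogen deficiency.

Element totals:
  C: 5
  H: 12
  O: 1
Molecular formula: C5H12O.
DoU = (2C + 2 + N − H − X) / 2 = (2·5 + 2 + 0 − 12 − 0) / 2 = 0.

0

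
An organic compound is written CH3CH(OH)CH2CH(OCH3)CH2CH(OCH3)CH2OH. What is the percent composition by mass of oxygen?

Atom tally by fragment:
  CH3 → C:1 H:3
  CH(OH) → C:1 H:2 O:1
  CH2 → C:1 H:2
  CH(OCH3) → C:2 H:4 O:1
  CH2 → C:1 H:2
  CH(OCH3) → C:2 H:4 O:1
  CH2OH → C:1 H:3 O:1
Element totals:
  C: 9
  H: 20
  O: 4
Molecular formula: C9H20O4.
Molar mass = 192.255 g/mol.
Mass from O: 4 × 15.999 = 63.996 g/mol.
%O = 63.996 / 192.255 × 100 = 33.29%.

33.29%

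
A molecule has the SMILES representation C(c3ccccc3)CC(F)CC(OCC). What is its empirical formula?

Atom tally by fragment:
  C6H5CH2 → C:7 H:7
  CH2 → C:1 H:2
  CH(F) → C:1 H:1 F:1
  CH2 → C:1 H:2
  CH2OC2H5 → C:3 H:7 O:1
Element totals:
  C: 13
  H: 19
  F: 1
  O: 1
Molecular formula: C13H19FO.
gcd of subscripts (13, 1, 19, 1) = 1, so the empirical formula equals the molecular formula.

C13H19FO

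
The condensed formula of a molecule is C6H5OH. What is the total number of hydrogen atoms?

Atom tally by fragment:
  benzene ring core → C:6 H:6
  (− 1 ring H displaced by substituents)
  + OH → O:1 H:1
Element totals:
  C: 6
  H: 6
  O: 1

6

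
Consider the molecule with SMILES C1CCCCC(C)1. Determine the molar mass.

98.19 g/mol

Atom tally by fragment:
  cyclohexane ring core → C:6 H:12
  (− 1 ring H displaced by substituents)
  + CH3 → C:1 H:3
Element totals:
  C: 7
  H: 14
Molecular formula: C7H14.
  M = 7(12.011) + 14(1.008)
    = 84.077 + 14.112 = 98.189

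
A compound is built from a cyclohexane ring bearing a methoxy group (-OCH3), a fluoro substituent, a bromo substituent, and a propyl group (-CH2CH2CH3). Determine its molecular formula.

Atom tally by fragment:
  cyclohexane ring core → C:6 H:12
  (− 4 ring H displaced by substituents)
  + OCH3 → C:1 H:3 O:1
  + F → F:1
  + Br → Br:1
  + CH2CH2CH3 → C:3 H:7
Element totals:
  C: 10
  H: 18
  Br: 1
  F: 1
  O: 1

C10H18BrFO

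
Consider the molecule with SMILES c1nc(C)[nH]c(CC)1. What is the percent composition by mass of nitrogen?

25.43%

Atom tally by fragment:
  imidazole ring core → C:3 H:4 N:2
  (− 2 ring H displaced by substituents)
  + CH3 → C:1 H:3
  + C2H5 → C:2 H:5
Element totals:
  C: 6
  H: 10
  N: 2
Molecular formula: C6H10N2.
Molar mass = 110.160 g/mol.
Mass from N: 2 × 14.007 = 28.014 g/mol.
%N = 28.014 / 110.160 × 100 = 25.43%.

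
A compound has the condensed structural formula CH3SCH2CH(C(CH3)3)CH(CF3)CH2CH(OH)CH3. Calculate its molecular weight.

272.37 g/mol

Element totals:
  C: 12
  H: 23
  F: 3
  O: 1
  S: 1
Molecular formula: C12H23F3OS.
  M = 12(12.011) + 23(1.008) + 3(18.998) + 15.999 + 32.06
    = 144.132 + 23.184 + 56.994 + 15.999 + 32.060 = 272.369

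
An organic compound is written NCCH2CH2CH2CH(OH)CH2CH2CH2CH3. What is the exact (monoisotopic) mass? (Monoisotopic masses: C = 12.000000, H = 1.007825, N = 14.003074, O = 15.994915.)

155.1310

Atom tally by fragment:
  NCCH2 → C:2 H:2 N:1
  CH2 → C:1 H:2
  CH2 → C:1 H:2
  CH(OH) → C:1 H:2 O:1
  CH2 → C:1 H:2
  CH2 → C:1 H:2
  CH2 → C:1 H:2
  CH3 → C:1 H:3
Element totals:
  C: 9
  H: 17
  N: 1
  O: 1
Molecular formula: C9H17NO.
  M = 9(12.0) + 17(1.007825) + 14.003074 + 15.994915
    = 108.000000 + 17.133025 + 14.003074 + 15.994915 = 155.131014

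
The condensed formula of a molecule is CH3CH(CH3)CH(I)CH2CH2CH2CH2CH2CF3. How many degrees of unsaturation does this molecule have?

0

Element totals:
  C: 10
  H: 18
  F: 3
  I: 1
Molecular formula: C10H18F3I.
DoU = (2C + 2 + N − H − X) / 2 = (2·10 + 2 + 0 − 18 − 4) / 2 = 0.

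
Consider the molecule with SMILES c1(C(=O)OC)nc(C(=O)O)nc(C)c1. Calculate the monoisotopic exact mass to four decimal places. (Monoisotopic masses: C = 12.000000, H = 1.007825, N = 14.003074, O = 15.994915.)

196.0484

Atom tally by fragment:
  pyrimidine ring core → C:4 H:4 N:2
  (− 3 ring H displaced by substituents)
  + COOCH3 → C:2 H:3 O:2
  + COOH → C:1 H:1 O:2
  + CH3 → C:1 H:3
Element totals:
  C: 8
  H: 8
  N: 2
  O: 4
Molecular formula: C8H8N2O4.
  M = 8(12.0) + 8(1.007825) + 2(14.003074) + 4(15.994915)
    = 96.000000 + 8.062600 + 28.006148 + 63.979660 = 196.048408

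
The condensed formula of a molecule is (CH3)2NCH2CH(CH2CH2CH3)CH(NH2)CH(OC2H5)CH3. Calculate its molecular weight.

216.37 g/mol

Atom tally by fragment:
  (CH3)2NCH2 → C:3 H:8 N:1
  CH(CH2CH2CH3) → C:4 H:8
  CH(NH2) → C:1 H:3 N:1
  CH(OC2H5) → C:3 H:6 O:1
  CH3 → C:1 H:3
Element totals:
  C: 12
  H: 28
  N: 2
  O: 1
Molecular formula: C12H28N2O.
  M = 12(12.011) + 28(1.008) + 2(14.007) + 15.999
    = 144.132 + 28.224 + 28.014 + 15.999 = 216.369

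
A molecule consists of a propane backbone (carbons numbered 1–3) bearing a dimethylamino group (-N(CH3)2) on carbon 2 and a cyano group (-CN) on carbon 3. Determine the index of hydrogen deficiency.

Atom tally by fragment:
  CH3 → C:1 H:3
  CH(N(CH3)2) → C:3 H:7 N:1
  CH2CN → C:2 H:2 N:1
Element totals:
  C: 6
  H: 12
  N: 2
Molecular formula: C6H12N2.
DoU = (2C + 2 + N − H − X) / 2 = (2·6 + 2 + 2 − 12 − 0) / 2 = 2.

2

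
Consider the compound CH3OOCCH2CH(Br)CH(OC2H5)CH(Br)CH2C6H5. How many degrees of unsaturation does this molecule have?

Atom tally by fragment:
  CH3OOCCH2 → C:3 H:5 O:2
  CH(Br) → C:1 H:1 Br:1
  CH(OC2H5) → C:3 H:6 O:1
  CH(Br) → C:1 H:1 Br:1
  CH2C6H5 → C:7 H:7
Element totals:
  C: 15
  H: 20
  Br: 2
  O: 3
Molecular formula: C15H20Br2O3.
DoU = (2C + 2 + N − H − X) / 2 = (2·15 + 2 + 0 − 20 − 2) / 2 = 5.

5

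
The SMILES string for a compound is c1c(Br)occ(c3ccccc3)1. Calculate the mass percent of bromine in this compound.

35.82%

Atom tally by fragment:
  furan ring core → C:4 H:4 O:1
  (− 2 ring H displaced by substituents)
  + Br → Br:1
  + C6H5 → C:6 H:5
Element totals:
  C: 10
  H: 7
  Br: 1
  O: 1
Molecular formula: C10H7BrO.
Molar mass = 223.069 g/mol.
Mass from Br: 1 × 79.904 = 79.904 g/mol.
%Br = 79.904 / 223.069 × 100 = 35.82%.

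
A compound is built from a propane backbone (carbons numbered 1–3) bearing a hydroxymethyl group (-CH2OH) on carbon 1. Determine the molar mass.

74.12 g/mol

Atom tally by fragment:
  HOCH2CH2 → C:2 H:5 O:1
  CH2 → C:1 H:2
  CH3 → C:1 H:3
Element totals:
  C: 4
  H: 10
  O: 1
Molecular formula: C4H10O.
  M = 4(12.011) + 10(1.008) + 15.999
    = 48.044 + 10.080 + 15.999 = 74.123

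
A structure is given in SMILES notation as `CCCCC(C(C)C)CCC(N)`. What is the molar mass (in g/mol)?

Atom tally by fragment:
  CH3 → C:1 H:3
  CH2 → C:1 H:2
  CH2 → C:1 H:2
  CH2 → C:1 H:2
  CH(CH(CH3)2) → C:4 H:8
  CH2 → C:1 H:2
  CH2 → C:1 H:2
  CH2NH2 → C:1 H:4 N:1
Element totals:
  C: 11
  H: 25
  N: 1
Molecular formula: C11H25N.
  M = 11(12.011) + 25(1.008) + 14.007
    = 132.121 + 25.200 + 14.007 = 171.328

171.33 g/mol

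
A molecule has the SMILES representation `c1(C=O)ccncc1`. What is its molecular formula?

C6H5NO

Atom tally by fragment:
  pyridine ring core → C:5 H:5 N:1
  (− 1 ring H displaced by substituents)
  + CHO → C:1 H:1 O:1
Element totals:
  C: 6
  H: 5
  N: 1
  O: 1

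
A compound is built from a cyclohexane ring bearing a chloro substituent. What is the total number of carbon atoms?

6

Atom tally by fragment:
  cyclohexane ring core → C:6 H:12
  (− 1 ring H displaced by substituents)
  + Cl → Cl:1
Element totals:
  C: 6
  H: 11
  Cl: 1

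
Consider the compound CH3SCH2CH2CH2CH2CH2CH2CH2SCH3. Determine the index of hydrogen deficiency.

Element totals:
  C: 9
  H: 20
  S: 2
Molecular formula: C9H20S2.
DoU = (2C + 2 + N − H − X) / 2 = (2·9 + 2 + 0 − 20 − 0) / 2 = 0.

0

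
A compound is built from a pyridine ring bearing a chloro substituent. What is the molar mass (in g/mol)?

Atom tally by fragment:
  pyridine ring core → C:5 H:5 N:1
  (− 1 ring H displaced by substituents)
  + Cl → Cl:1
Element totals:
  C: 5
  H: 4
  Cl: 1
  N: 1
Molecular formula: C5H4ClN.
  M = 5(12.011) + 4(1.008) + 35.45 + 14.007
    = 60.055 + 4.032 + 35.450 + 14.007 = 113.544

113.54 g/mol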